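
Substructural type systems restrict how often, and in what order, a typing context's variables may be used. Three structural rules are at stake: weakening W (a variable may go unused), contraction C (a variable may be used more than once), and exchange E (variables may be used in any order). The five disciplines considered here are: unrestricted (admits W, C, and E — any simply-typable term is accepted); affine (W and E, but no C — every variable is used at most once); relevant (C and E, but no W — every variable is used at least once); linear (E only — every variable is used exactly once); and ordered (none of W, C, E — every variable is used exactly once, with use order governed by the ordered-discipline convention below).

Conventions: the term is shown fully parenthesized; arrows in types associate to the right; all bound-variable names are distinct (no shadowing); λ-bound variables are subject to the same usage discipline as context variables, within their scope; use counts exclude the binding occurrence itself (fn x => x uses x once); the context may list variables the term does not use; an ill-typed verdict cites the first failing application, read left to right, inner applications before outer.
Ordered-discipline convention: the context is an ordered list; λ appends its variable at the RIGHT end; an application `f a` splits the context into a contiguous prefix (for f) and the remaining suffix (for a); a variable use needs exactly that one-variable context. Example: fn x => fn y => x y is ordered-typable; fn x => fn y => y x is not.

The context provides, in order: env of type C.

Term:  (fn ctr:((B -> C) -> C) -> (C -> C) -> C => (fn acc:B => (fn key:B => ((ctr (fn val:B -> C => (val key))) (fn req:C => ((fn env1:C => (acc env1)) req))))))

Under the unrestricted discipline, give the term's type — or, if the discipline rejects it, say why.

not well-typed under unrestricted — a type mismatch blocks all five
usage: env: 0×, ctr [bound]: 1×, acc [bound]: 1×, key [bound]: 1×, val [bound]: 1×, req [bound]: 1×, env1 [bound]: 1×
left-to-right use order: ctr, val, key, acc, env1, req
typing: ill-typed: non-function type B applied to an argument
summary: ordered ✗; linear ✗; affine ✗; relevant ✗; unrestricted ✗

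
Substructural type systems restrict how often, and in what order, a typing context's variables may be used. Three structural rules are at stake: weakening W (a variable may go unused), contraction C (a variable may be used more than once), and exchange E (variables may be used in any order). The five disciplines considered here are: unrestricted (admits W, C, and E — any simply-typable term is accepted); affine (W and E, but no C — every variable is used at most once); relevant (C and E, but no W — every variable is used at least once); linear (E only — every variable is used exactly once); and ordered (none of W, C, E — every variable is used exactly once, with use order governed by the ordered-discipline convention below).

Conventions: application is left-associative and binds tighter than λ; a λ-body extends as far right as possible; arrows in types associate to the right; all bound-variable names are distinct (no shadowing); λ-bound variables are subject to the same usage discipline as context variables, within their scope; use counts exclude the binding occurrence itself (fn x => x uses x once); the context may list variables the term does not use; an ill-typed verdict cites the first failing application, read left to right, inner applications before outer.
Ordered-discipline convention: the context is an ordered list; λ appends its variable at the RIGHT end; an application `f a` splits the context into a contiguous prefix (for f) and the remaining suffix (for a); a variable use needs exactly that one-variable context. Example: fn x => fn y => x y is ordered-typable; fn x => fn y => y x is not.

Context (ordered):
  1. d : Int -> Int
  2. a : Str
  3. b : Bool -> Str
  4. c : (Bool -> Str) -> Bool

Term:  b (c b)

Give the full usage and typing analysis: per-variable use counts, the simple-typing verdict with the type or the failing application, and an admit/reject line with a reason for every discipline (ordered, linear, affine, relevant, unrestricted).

counts: d: 0; a: 0; b: 2; c: 1
order of uses: b, c, b
typing: well-typed at Str
ordered: ✗, uses contraction: b ×2; d, a left unused
linear: ✗, uses contraction: b ×2; d, a left unused
affine: ✗, uses contraction: b ×2
relevant: ✗, d, a left unused
unrestricted: ✓, type-checks (Str) and nothing is barred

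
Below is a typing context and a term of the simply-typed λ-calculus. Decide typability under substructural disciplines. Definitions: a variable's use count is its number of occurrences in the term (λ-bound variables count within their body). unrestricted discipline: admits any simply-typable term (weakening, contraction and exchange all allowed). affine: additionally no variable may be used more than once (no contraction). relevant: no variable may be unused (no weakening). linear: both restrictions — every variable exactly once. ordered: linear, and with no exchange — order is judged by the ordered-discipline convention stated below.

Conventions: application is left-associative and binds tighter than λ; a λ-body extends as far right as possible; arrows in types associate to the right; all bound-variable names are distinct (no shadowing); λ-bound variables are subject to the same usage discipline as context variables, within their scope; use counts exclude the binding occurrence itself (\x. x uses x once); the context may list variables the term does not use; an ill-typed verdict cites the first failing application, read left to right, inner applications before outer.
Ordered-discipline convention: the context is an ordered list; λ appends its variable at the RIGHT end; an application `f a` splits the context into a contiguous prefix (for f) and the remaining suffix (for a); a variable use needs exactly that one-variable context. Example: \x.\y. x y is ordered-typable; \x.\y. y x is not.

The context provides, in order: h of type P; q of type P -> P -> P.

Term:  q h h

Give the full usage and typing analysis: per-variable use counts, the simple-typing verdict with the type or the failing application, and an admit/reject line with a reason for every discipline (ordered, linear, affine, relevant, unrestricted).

usage: h=2, q=1
order of uses: q, h, h
typing: well-typed at P
ordered ✗ (h ×2 used more than once (contraction))
linear ✗ (h ×2 used more than once (contraction))
affine ✗ (h ×2 used more than once (contraction))
relevant ✓ (h, q: all used, weakening unneeded)
unrestricted ✓ (well-typed at P; no restrictions here)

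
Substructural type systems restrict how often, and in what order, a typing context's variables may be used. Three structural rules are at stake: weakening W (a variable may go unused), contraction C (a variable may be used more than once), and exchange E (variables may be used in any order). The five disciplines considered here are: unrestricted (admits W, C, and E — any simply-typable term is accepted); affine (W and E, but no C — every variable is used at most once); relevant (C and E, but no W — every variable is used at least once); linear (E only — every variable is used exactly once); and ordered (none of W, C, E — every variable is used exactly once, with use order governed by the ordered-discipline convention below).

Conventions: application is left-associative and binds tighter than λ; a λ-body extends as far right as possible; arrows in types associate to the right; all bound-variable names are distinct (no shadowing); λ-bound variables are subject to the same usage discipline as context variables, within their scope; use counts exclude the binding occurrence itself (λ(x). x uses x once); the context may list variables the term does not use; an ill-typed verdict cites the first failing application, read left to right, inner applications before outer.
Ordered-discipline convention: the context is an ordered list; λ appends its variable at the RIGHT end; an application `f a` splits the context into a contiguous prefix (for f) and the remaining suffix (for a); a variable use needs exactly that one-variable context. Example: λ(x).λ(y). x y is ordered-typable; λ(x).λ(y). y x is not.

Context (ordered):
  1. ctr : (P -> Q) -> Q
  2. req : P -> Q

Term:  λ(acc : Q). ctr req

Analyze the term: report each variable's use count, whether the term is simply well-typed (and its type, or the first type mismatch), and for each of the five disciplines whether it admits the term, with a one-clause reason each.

usage: ctr: 1×; req: 1×; acc (λ-bound): 0×
uses in reading order: ctr, req
typing: the term checks, with type Q -> Q
ordered ✗ (acc never used (weakening))
linear ✗ (acc never used (weakening))
affine ✓ (ctr, req, acc: no repeats, contraction unneeded)
relevant ✗ (acc never used (weakening))
unrestricted ✓ (well-typed at Q -> Q; no restrictions here)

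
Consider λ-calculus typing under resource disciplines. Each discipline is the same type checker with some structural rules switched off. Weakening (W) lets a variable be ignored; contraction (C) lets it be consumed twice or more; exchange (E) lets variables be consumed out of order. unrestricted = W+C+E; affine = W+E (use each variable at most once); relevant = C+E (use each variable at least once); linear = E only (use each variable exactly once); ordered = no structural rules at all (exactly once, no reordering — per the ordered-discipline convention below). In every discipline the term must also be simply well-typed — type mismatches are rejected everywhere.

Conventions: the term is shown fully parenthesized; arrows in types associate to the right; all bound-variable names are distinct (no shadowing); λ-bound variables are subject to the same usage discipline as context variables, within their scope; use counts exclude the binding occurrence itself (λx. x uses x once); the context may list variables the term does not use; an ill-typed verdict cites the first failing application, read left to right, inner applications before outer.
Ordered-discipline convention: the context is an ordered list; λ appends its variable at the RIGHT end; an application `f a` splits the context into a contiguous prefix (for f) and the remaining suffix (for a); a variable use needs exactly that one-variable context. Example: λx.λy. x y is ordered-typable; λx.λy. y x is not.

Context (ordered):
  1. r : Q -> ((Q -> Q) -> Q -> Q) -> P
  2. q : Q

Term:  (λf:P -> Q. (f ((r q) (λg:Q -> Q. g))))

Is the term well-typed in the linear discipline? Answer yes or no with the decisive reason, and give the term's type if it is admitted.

yes — single use per variable (r, q, f, g); term : (P -> Q) -> Q
variable uses: r ×1; q ×1; f (λ-bound) ×1; g (λ-bound) ×1
order of uses: f, r, q, g
typing: well-typed at (P -> Q) -> Q
all disciplines: ordered ✗, linear ✓, affine ✓, relevant ✓, unrestricted ✓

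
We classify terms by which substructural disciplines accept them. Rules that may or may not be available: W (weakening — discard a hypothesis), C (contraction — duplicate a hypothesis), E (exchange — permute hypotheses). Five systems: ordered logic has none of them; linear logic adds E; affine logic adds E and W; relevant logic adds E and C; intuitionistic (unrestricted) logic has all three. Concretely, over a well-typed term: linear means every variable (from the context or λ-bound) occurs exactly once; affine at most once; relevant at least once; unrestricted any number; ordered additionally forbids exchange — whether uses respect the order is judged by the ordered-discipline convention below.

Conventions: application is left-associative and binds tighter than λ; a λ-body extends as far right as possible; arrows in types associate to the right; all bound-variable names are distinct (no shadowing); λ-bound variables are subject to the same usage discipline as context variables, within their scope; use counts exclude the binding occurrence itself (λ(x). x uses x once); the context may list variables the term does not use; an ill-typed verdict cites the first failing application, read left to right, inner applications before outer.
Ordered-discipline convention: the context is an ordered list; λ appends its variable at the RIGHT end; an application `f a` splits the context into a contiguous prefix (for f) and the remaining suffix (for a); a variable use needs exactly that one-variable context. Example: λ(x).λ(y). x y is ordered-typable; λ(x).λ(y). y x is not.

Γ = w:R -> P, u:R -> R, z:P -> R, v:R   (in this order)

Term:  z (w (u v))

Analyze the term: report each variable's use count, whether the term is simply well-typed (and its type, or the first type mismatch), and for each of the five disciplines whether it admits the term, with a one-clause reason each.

variable uses: w: 1, u: 1, z: 1, v: 1
left-to-right use order: z, w, u, v
typing: well-typed — term : R
ordered: ✗, no ordered split (uses run z, w, u, v)
linear: ✓, each of w, u, z, v used exactly once
affine: ✓, no duplicate uses among w, u, z, v
relevant: ✓, every one of w, u, z, v appears
unrestricted: ✓, simply typable at R; W, C, E all held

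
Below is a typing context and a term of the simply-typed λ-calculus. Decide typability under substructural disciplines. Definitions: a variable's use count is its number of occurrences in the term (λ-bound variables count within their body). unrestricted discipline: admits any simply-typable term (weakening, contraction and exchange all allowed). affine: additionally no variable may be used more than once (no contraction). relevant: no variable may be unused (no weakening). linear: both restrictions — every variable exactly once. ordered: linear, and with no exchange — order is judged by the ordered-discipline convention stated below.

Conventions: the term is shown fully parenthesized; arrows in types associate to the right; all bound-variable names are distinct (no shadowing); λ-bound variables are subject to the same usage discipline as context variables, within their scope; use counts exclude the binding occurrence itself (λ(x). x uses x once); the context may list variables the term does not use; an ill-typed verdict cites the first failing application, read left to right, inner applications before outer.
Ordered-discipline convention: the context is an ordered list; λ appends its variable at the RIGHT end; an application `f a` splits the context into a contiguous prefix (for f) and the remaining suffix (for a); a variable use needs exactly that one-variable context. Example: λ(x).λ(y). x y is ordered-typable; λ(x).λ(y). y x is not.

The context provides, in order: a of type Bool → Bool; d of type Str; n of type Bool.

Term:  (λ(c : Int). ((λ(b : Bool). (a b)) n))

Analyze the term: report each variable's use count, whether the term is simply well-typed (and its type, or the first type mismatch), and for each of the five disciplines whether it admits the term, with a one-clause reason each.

variable uses: a: 1, d: 0, n: 1, c [bound]: 0, b [bound]: 1
left-to-right use order: a, b, n
typing: the term checks, with type Int → Bool
ordered ✗ (d, c left unused)
linear ✗ (d, c left unused)
affine ✓ (none of a, d, n, c, b used more than once)
relevant ✗ (d, c left unused)
unrestricted ✓ (simply typable at Int → Bool; W, C, E all held)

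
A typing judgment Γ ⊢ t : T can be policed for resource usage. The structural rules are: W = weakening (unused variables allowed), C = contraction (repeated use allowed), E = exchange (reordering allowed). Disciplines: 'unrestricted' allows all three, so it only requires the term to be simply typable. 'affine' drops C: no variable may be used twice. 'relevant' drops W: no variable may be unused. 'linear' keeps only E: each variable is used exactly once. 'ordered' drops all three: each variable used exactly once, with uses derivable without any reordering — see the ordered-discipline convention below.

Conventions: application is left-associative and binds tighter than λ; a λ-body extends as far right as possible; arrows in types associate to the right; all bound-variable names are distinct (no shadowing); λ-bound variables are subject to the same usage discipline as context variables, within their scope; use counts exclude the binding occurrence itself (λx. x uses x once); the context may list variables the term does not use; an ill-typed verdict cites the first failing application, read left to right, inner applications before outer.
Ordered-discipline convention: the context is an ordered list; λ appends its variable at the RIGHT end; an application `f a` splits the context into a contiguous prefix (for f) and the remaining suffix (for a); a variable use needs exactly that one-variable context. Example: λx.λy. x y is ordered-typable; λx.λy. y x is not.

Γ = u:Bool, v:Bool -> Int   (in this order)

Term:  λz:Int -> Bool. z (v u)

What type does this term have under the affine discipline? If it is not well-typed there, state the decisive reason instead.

term : (Int -> Bool) -> Bool
variable uses: u ×1, v ×1, z (bound) ×1
uses in reading order: z, v, u
typing: well-typed — term : (Int -> Bool) -> Bool
all disciplines: ordered ✗, linear ✓, affine ✓, relevant ✓, unrestricted ✓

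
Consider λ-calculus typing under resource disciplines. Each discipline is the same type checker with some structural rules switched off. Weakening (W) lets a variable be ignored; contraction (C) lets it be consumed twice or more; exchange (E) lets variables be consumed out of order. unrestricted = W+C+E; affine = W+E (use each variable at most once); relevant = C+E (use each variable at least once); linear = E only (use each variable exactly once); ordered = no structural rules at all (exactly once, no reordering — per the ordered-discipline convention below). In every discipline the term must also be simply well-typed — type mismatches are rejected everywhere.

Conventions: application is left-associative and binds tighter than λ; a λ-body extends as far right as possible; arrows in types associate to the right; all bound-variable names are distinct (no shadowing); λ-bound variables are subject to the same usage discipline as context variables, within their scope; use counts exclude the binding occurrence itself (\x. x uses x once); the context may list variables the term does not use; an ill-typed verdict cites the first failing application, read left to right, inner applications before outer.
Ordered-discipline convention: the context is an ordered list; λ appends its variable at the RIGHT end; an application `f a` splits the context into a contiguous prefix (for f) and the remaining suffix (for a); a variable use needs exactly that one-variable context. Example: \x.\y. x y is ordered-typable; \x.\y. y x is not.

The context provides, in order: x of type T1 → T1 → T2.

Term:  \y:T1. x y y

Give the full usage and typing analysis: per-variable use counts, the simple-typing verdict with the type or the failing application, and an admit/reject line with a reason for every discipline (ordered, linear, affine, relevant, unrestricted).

variable uses: x ×1, y (λ-bound) ×2
use order (left to right): x, y, y
typing: the term checks, with type T1 → T2
ordered: ✗, repeated use of y ×2
linear: ✗, repeated use of y ×2
affine: ✗, repeated use of y ×2
relevant: ✓, at least one use each (x, y)
unrestricted: ✓, well-typed at T1 → T2; no restrictions here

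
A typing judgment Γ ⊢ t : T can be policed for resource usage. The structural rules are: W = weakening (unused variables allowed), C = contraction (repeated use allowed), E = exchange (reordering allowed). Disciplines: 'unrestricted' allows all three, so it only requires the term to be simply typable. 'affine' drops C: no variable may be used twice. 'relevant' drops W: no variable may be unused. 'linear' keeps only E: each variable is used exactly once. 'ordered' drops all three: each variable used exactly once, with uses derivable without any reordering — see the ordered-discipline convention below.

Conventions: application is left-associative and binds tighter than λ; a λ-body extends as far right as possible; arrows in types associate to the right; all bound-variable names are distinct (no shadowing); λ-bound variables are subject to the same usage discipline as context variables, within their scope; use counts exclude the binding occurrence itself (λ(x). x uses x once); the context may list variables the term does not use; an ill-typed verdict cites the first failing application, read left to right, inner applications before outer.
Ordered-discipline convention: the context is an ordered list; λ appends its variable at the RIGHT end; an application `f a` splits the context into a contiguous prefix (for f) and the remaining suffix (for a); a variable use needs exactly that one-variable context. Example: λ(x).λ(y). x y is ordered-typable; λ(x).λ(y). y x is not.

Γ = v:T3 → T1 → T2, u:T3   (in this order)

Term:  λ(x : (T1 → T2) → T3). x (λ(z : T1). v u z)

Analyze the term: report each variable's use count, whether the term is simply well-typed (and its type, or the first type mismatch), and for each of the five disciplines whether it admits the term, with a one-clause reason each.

variable uses: v=1, u=1, x (bound)=1, z (bound)=1
use order (left to right): x, v, u, z
typing: ✓ — ((T1 → T2) → T3) → T3
ordered: ✗, no contiguous prefix/suffix split fits x, v, u, z
linear: ✓, single use per variable (v, u, x, z)
affine: ✓, at most one use each (v, u, x, z)
relevant: ✓, none of v, u, x, z goes unused
unrestricted: ✓, simply typable at ((T1 → T2) → T3) → T3; W, C, E all held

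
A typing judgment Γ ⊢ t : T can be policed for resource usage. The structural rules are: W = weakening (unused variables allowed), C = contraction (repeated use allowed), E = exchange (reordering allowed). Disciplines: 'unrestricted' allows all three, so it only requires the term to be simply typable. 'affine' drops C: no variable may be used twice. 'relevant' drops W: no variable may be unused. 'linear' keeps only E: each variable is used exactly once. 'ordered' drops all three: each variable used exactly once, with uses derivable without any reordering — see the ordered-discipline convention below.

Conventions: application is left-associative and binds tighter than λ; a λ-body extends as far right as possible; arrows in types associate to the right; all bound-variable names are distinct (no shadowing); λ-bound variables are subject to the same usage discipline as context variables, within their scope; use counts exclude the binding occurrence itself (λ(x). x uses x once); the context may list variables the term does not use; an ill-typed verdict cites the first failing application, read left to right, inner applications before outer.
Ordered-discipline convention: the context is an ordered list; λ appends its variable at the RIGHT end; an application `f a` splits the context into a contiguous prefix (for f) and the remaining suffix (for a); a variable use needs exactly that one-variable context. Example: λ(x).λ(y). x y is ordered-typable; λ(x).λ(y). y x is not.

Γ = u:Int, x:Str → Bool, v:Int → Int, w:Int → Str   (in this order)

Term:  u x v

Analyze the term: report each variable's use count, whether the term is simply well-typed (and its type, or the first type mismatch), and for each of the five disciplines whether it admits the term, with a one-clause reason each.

usage: u: 1, x: 1, v: 1, w: 0
left-to-right use order: u, x, v
typing: ill-typed: non-arrow in function slot: Int
ordered: ✗, the type mismatch rejects it
linear: ✗, not simply typable
affine: ✗, fails simple typing
relevant: ✗, a type mismatch blocks all five
unrestricted: ✗, the type mismatch rejects it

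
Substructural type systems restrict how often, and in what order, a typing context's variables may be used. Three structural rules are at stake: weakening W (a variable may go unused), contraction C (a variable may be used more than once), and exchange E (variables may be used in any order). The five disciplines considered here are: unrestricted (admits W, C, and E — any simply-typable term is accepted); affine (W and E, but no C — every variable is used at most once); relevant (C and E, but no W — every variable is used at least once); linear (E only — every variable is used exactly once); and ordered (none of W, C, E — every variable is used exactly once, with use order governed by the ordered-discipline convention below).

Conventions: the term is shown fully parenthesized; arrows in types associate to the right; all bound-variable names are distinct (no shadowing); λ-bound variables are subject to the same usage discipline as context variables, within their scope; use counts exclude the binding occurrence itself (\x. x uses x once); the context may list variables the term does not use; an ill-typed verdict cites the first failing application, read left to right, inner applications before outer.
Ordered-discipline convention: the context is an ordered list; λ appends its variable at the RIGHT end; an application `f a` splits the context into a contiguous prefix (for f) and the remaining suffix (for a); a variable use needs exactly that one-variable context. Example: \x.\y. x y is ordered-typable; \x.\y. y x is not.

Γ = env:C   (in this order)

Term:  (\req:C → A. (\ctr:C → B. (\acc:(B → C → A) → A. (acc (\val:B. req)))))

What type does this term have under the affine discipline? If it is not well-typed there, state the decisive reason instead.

term : (C → A) → (C → B) → ((B → C → A) → A) → A
usage: env=0, req (λ-bound)=1, ctr (λ-bound)=0, acc (λ-bound)=1, val (λ-bound)=0
left-to-right use order: acc, req
typing: the term checks, with type (C → A) → (C → B) → ((B → C → A) → A) → A
per-discipline verdicts: ordered ✗ · linear ✗ · affine ✓ · relevant ✗ · unrestricted ✓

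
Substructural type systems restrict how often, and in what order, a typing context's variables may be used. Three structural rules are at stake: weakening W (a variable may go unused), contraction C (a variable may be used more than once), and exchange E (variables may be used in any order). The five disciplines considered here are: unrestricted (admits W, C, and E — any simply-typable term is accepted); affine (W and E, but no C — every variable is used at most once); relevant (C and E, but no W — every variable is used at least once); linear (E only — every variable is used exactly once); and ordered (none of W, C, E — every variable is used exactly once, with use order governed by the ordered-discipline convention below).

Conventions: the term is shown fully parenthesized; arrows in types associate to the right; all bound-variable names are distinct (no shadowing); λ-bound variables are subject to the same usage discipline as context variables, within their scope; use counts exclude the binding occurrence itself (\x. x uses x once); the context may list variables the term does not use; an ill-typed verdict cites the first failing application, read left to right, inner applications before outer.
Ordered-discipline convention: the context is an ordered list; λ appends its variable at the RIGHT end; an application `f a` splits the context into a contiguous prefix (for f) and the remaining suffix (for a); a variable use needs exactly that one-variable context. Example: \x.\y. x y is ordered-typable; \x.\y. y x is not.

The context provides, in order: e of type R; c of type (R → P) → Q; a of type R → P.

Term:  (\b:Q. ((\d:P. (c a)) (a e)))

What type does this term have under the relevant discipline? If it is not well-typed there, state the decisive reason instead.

not well-typed under relevant — needs weakening: b, d unused
counts: e ×1, c ×1, a ×2, b [bound] ×0, d [bound] ×0
uses in reading order: c, a, a, e
typing: the term checks, with type Q → Q
summary: ordered ✗, linear ✗, affine ✗, relevant ✗, unrestricted ✓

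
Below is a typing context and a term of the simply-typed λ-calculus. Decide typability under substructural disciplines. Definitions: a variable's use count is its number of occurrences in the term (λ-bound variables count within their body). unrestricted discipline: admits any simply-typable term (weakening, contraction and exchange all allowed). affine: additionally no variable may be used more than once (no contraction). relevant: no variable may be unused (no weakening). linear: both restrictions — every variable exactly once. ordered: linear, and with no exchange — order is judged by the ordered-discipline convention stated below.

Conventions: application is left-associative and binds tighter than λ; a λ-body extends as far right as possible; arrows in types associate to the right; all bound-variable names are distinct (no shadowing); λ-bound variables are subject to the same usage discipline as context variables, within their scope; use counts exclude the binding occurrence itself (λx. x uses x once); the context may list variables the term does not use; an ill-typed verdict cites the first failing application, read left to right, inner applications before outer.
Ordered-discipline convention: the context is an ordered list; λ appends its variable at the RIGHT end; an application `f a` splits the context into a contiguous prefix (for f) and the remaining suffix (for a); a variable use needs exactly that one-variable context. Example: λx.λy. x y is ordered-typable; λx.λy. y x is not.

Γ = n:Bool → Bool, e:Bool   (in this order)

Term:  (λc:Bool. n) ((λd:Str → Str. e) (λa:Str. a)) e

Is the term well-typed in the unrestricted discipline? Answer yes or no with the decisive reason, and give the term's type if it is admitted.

yes — typability at Bool is all that's needed; term : Bool
use counts: n: 1×; e: 2×; c (bound): 0×; d (bound): 0×; a (bound): 1×
order of uses: n, e, a, e
typing: the term checks, with type Bool
summary: ordered ✗, linear ✗, affine ✗, relevant ✗, unrestricted ✓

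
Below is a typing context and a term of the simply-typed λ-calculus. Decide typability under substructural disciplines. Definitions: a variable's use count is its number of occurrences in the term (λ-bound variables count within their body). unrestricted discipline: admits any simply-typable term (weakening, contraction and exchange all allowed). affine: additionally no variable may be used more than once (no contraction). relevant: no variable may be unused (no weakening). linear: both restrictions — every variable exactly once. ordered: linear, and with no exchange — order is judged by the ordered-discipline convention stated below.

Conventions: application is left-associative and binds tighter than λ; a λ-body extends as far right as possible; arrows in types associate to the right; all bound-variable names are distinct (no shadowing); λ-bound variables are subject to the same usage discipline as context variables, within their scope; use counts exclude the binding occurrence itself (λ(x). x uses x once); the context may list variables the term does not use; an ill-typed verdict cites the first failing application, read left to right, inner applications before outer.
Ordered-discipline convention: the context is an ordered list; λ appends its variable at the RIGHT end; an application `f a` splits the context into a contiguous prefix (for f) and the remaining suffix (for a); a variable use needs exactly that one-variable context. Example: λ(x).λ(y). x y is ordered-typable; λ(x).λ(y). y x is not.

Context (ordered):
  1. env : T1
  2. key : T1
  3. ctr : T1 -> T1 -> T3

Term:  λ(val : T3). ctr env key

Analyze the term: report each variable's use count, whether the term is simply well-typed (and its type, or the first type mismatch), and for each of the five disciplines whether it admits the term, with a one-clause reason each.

usage: env ×1; key ×1; ctr ×1; val (λ-bound) ×0
left-to-right use order: ctr, env, key
typing: ✓ — T3 -> T3
ordered ✗ (val never used (weakening))
linear ✗ (val never used (weakening))
affine ✓ (no duplicate uses among env, key, ctr, val)
relevant ✗ (val never used (weakening))
unrestricted ✓ (simply typable at T3 -> T3; W, C, E all held)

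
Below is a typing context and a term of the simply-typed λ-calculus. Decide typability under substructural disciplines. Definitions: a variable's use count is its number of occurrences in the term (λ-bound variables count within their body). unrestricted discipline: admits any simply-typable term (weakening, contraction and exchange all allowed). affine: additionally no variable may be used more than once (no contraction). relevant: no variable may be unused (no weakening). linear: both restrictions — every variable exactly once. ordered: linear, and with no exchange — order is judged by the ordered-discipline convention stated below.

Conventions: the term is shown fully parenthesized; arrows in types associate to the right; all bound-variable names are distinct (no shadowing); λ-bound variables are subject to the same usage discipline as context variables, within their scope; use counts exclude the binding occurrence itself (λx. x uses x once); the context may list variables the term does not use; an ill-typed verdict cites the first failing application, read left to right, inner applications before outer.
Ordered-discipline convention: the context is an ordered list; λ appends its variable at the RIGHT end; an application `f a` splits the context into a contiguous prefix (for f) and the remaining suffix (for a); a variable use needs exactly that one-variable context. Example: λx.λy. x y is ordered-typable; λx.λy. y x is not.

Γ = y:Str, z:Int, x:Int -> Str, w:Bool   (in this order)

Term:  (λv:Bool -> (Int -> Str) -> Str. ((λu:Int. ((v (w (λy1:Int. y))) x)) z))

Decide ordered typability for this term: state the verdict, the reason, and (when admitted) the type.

no — fails simple typing
usage: y ×1, z ×1, x ×1, w ×1, v [bound] ×1, u [bound] ×0, y1 [bound] ×0
order of uses: v, w, y, x, z
typing: ill-typed: can't apply a value of type Bool
across the five disciplines: ordered ✗ · linear ✗ · affine ✗ · relevant ✗ · unrestricted ✗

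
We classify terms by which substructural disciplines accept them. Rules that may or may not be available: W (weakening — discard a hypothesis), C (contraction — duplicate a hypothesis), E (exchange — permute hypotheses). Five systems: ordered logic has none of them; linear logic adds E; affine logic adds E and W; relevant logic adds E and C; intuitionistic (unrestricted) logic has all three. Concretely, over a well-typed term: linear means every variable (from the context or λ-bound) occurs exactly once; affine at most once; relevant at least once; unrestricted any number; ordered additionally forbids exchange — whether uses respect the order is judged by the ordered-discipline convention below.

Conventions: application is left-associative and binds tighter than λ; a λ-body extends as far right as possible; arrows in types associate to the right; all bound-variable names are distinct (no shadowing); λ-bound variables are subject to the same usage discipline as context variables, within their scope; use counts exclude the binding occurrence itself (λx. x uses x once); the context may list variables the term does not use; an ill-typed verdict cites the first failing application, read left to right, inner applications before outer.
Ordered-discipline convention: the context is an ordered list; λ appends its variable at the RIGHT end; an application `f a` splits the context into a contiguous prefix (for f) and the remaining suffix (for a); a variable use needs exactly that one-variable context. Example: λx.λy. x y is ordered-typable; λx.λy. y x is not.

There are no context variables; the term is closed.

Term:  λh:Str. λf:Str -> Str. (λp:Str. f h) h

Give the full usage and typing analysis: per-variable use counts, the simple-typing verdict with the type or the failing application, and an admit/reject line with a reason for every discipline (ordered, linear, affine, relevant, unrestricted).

counts: h (λ-bound)=2; f (λ-bound)=1; p (λ-bound)=0
left-to-right use order: f, h, h
typing: well-typed at Str -> (Str -> Str) -> Str
ordered ✗ (h ×2 used more than once (contraction); unused: p — weakening required)
linear ✗ (h ×2 used more than once (contraction); unused: p — weakening required)
affine ✗ (h ×2 used more than once (contraction))
relevant ✗ (unused: p — weakening required)
unrestricted ✓ (type-checks (Str -> (Str -> Str) -> Str) and nothing is barred)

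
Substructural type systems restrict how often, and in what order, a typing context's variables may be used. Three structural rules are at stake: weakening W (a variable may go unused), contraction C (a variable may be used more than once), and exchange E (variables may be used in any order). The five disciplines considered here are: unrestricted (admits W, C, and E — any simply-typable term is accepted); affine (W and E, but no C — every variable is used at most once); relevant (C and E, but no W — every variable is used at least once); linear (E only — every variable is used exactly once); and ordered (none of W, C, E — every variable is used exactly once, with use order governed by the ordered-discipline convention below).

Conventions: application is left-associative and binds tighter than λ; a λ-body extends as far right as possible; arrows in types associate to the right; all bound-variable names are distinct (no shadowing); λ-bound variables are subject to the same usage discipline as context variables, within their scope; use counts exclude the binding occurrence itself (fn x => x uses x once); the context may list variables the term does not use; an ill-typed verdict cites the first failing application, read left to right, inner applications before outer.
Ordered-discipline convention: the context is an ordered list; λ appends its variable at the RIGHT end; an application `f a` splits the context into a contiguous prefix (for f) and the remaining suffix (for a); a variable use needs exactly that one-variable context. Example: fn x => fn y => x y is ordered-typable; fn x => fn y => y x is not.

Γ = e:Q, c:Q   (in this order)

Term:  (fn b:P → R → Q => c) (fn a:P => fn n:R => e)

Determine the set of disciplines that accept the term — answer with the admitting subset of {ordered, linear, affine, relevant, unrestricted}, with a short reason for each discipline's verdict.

admitted in: affine, unrestricted
use counts: e: 1×; c: 1×; b (bound): 0×; a (bound): 0×; n (bound): 0×
uses in reading order: c, e
typing: ✓ — Q
ordered ✗ (unused: b, a, n — weakening required)
linear ✗ (unused: b, a, n — weakening required)
affine ✓ (e, c, b, a, n: no repeats, contraction unneeded)
relevant ✗ (unused: b, a, n — weakening required)
unrestricted ✓ (well-typed at Q; no restrictions here)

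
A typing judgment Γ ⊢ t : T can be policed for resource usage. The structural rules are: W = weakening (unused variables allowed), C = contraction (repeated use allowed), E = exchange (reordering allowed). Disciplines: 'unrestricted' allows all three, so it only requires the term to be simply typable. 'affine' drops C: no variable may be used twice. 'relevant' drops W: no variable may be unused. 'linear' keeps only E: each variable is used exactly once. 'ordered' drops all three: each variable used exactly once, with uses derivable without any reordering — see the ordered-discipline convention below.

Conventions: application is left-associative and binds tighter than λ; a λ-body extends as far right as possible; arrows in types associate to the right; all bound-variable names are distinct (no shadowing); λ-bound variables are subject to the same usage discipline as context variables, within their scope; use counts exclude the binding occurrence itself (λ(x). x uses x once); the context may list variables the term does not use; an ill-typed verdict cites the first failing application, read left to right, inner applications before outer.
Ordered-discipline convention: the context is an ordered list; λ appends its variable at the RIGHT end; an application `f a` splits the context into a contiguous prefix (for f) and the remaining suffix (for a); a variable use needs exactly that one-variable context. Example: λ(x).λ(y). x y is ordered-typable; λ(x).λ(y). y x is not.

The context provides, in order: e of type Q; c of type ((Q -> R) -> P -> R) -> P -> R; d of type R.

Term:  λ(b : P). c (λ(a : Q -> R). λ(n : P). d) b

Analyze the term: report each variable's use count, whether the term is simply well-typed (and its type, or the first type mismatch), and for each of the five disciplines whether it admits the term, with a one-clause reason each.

variable uses: e ×0, c ×1, d ×1, b (λ-bound) ×1, a (λ-bound) ×0, n (λ-bound) ×0
use order (left to right): c, d, b
typing: ✓ — P -> R
ordered: ✗, unused: e, a, n — weakening required
linear: ✗, unused: e, a, n — weakening required
affine: ✓, at most one use each (e, c, d, b, a, n)
relevant: ✗, unused: e, a, n — weakening required
unrestricted: ✓, typability at P -> R is all that's needed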